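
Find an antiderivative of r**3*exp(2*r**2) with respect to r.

Let u = r², du = 2r dr; rewrite as (1/2)∫ u^1·exp(2u) du.
Now integrate by parts 1 time.

(2*r**2 - 1)*exp(2*r**2)/8 + C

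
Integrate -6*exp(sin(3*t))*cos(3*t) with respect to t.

-2*exp(sin(3*t)) + C

Let u = sin(3*t), so du = (3*cos(3*t)) dt.
Rewriting, the integral becomes -2·∫ e^u du = -2·e^u.
Substituting back, u = sin(3*t).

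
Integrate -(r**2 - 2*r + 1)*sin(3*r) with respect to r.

Use integration by parts with u = r**2 - 2*r + 1, dv = -sin(3*r) dr, so v = cos(3*r)/3.
Apply parts 2 times (tabular method): alternate signs, differentiate u down to 0, integrate dv up.

r**2*cos(3*r)/3 - 2*r*sin(3*r)/9 - 2*r*cos(3*r)/3 + 2*sin(3*r)/9 + 7*cos(3*r)/27 + C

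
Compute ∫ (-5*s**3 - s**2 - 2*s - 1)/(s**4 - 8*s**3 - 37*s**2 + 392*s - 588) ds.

-1779*log(s - 7)/70 + 1129*log(s - 6)/52 - 49*log(s - 2)/180 - 1679*log(s + 7)/1638 + C

Factor the denominator: (s - 7)*(s - 6)*(s - 2)*(s + 7).
Partial-fraction decomposition: -1679/(1638*(s + 7)) - 49/(180*(s - 2)) + 1129/(52*(s - 6)) - 1779/(70*(s - 7)).
Integrate each term: A/(s−a) contributes A·log|s−a|.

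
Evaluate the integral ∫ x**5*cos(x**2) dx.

x**4*sin(x**2)/2 + x**2*cos(x**2) - sin(x**2) + C

Let u = x², du = 2x dx; rewrite as (1/2)∫ u^2·cos(1u) du.
Now integrate by parts 2 times.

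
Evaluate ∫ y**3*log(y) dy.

y**4*log(y)/4 - y**4/16 + C

Use integration by parts with u = log(y), dv = y**3 dy.
Then du = 1/y dy and v = y**4/4.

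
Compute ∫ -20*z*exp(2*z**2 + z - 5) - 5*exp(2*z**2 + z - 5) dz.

-5*exp(2*z**2 + z - 5) + C

Let u = 2*z**2 + z - 5, so du = (4*z + 1) dz.
Rewriting, the integral becomes -5·∫ e^u du = -5·e^u.
Substituting back, u = 2*z**2 + z - 5.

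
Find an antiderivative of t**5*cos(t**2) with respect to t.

Let u = t², du = 2t dt; rewrite as (1/2)∫ u^2·cos(1u) du.
Now integrate by parts 2 times.

t**4*sin(t**2)/2 + t**2*cos(t**2) - sin(t**2) + C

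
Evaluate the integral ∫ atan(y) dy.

Use integration by parts with u = arctan(y), dv = dy.
Then du = 1/(y**2 + 1) dy.

y*atan(y) - log(y**2 + 1)/2 + C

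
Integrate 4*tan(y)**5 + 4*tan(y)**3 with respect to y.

tan(y)**4 + C

Let u = tan(y), so du = (tan(y)**2 + 1) dy.
Rewriting, the integral becomes 4·∫ u^3 du = 4·u^4/4.
Substituting back, u = tan(y).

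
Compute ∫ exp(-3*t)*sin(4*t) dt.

Let I denote the integral. Integrate by parts with u = sin(4*t), dv = exp(-3*t) dt, so v = -exp(-3*t)/3: I = -exp(-3*t)*sin(4*t)/3 + (4/3)·∫ exp(-3*t)*cos(4*t) dt.
Apply parts again with u = cos(4*t), dv = exp(-3*t) dt: ∫ exp(-3*t)*cos(4*t) dt = -exp(-3*t)*cos(4*t)/3 − (4/3)·I. Substituting back brings back I: I = -exp(-3*t)*sin(4*t)/3 - 4*exp(-3*t)*cos(4*t)/9 − (16/9)·I.
Solving for I: (1 + 16/9)·I equals the remaining terms, so I = (9/25)·(-exp(-3*t)*sin(4*t)/3 - 4*exp(-3*t)*cos(4*t)/9).

-3*exp(-3*t)*sin(4*t)/25 - 4*exp(-3*t)*cos(4*t)/25 + C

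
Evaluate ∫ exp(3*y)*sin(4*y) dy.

3*exp(3*y)*sin(4*y)/25 - 4*exp(3*y)*cos(4*y)/25 + C

Let I denote the integral. Integrate by parts with u = sin(4*y), dv = exp(3*y) dy, so v = exp(3*y)/3: I = exp(3*y)*sin(4*y)/3 − (4/3)·∫ exp(3*y)*cos(4*y) dy.
Apply parts again with u = cos(4*y), dv = exp(3*y) dy: ∫ exp(3*y)*cos(4*y) dy = exp(3*y)*cos(4*y)/3 + (4/3)·I. Substituting back brings back I: I = exp(3*y)*sin(4*y)/3 - 4*exp(3*y)*cos(4*y)/9 − (16/9)·I.
Solving for I: (1 + 16/9)·I equals the remaining terms, so I = (9/25)·(exp(3*y)*sin(4*y)/3 - 4*exp(3*y)*cos(4*y)/9).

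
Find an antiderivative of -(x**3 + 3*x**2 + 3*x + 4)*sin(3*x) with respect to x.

Use integration by parts with u = x**3 + 3*x**2 + 3*x + 4, dv = -sin(3*x) dx, so v = cos(3*x)/3.
Apply parts 3 times (tabular method): alternate signs, differentiate u down to 0, integrate dv up.

x**3*cos(3*x)/3 - x**2*sin(3*x)/3 + x**2*cos(3*x) - 2*x*sin(3*x)/3 + 7*x*cos(3*x)/9 - 7*sin(3*x)/27 + 10*cos(3*x)/9 + C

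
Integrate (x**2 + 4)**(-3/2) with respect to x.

Substitute x = 2·tan(θ), so dx = 2·sec(θ)^2 dθ and the radical becomes sqrt(x**2 + 4) = 2·sec(θ) by the Pythagorean identity.
Integrate the resulting trig expression in θ, then back-substitute tan(θ) = x/2, sec(θ) = sqrt(x**2 + 4)/2 (absorbing any constant into C).

x/(4*sqrt(x**2 + 4)) + C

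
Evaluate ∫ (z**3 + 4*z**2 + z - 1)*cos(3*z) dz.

Use integration by parts with u = z**3 + 4*z**2 + z - 1, dv = cos(3*z) dz, so v = sin(3*z)/3.
Apply parts 3 times (tabular method): alternate signs, differentiate u down to 0, integrate dv up.

z**3*sin(3*z)/3 + 4*z**2*sin(3*z)/3 + z**2*cos(3*z)/3 + z*sin(3*z)/9 + 8*z*cos(3*z)/9 - 17*sin(3*z)/27 + cos(3*z)/27 + C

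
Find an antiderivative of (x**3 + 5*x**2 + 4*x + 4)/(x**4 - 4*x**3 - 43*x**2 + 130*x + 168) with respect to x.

155*log(x - 7)/78 - 82*log(x - 4)/75 + log(x + 1)/50 + 28*log(x + 6)/325 + C

Factor the denominator: (x - 7)*(x - 4)*(x + 1)*(x + 6).
Partial-fraction decomposition: 28/(325*(x + 6)) + 1/(50*(x + 1)) - 82/(75*(x - 4)) + 155/(78*(x - 7)).
Integrate each term: A/(x−a) contributes A·log|x−a|.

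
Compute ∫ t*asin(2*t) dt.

t**2*asin(2*t)/2 + t*sqrt(-4*t**2 + 1)/8 - asin(2*t)/16 + C

Use integration by parts with u = arcsin(2*t), dv = t dt.
Then du = 2/sqrt(-4*t**2 + 1) dt.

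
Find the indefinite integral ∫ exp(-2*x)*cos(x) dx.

Let I denote the integral. Integrate by parts with u = cos(x), dv = exp(-2*x) dx, so v = -exp(-2*x)/2: I = -exp(-2*x)*cos(x)/2 − (1/2)·∫ exp(-2*x)*sin(x) dx.
Apply parts again with u = sin(x), dv = exp(-2*x) dx: ∫ exp(-2*x)*sin(x) dx = -exp(-2*x)*sin(x)/2 + (1/2)·I. Substituting back brings back I: I = exp(-2*x)*sin(x)/4 - exp(-2*x)*cos(x)/2 − (1/4)·I.
Solving for I: (1 + 1/4)·I equals the remaining terms, so I = (4/5)·(exp(-2*x)*sin(x)/4 - exp(-2*x)*cos(x)/2).

exp(-2*x)*sin(x)/5 - 2*exp(-2*x)*cos(x)/5 + C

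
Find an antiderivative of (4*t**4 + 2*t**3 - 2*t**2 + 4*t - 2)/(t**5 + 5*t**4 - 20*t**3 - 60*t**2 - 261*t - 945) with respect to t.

453*log(t - 5)/544 - 119*log(t + 3)/288 + 1465*log(t + 7)/464 + 3755*log(t**2 + 9)/17748 - 3851*atan(t/3)/8874 + C

Factor the denominator: (t - 5)*(t + 3)*(t + 7)*(t**2 + 9).
Partial-fraction decomposition: (3755*t - 11553)/(8874*(t**2 + 9)) + 1465/(464*(t + 7)) - 119/(288*(t + 3)) + 453/(544*(t - 5)).
Integrate each term; A/(t−a) gives A·log|t−a|; the (Bt+D)/(t²+p²) term gives a log and an atan.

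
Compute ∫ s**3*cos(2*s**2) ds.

Let u = s², du = 2s ds; rewrite as (1/2)∫ u^1·cos(2u) du.
Now integrate by parts 1 time.

s**2*sin(2*s**2)/4 + cos(2*s**2)/8 + C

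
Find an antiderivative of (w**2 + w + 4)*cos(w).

w**2*sin(w) + w*sin(w) + 2*w*cos(w) + 2*sin(w) + cos(w) + C

Use integration by parts with u = w**2 + w + 4, dv = cos(w) dw, so v = sin(w).
Apply parts 2 times (tabular method): alternate signs, differentiate u down to 0, integrate dv up.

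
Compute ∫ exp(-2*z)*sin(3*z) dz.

-2*exp(-2*z)*sin(3*z)/13 - 3*exp(-2*z)*cos(3*z)/13 + C

Let I denote the integral. Integrate by parts with u = sin(3*z), dv = exp(-2*z) dz, so v = -exp(-2*z)/2: I = -exp(-2*z)*sin(3*z)/2 + (3/2)·∫ exp(-2*z)*cos(3*z) dz.
Apply parts again with u = cos(3*z), dv = exp(-2*z) dz: ∫ exp(-2*z)*cos(3*z) dz = -exp(-2*z)*cos(3*z)/2 − (3/2)·I. Substituting back brings back I: I = -exp(-2*z)*sin(3*z)/2 - 3*exp(-2*z)*cos(3*z)/4 − (9/4)·I.
Solving for I: (1 + 9/4)·I equals the remaining terms, so I = (4/13)·(-exp(-2*z)*sin(3*z)/2 - 3*exp(-2*z)*cos(3*z)/4).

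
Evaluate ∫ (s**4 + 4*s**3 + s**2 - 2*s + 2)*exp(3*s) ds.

Use integration by parts with u = s**4 + 4*s**3 + s**2 - 2*s + 2, dv = exp(3*s) ds, so v = exp(3*s)/3.
Apply parts 4 times (tabular method): alternate signs, differentiate u down to 0, integrate dv up.

(27*s**4 + 72*s**3 - 45*s**2 - 24*s + 62)*exp(3*s)/81 + C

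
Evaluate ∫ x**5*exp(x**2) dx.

(x**4 - 2*x**2 + 2)*exp(x**2)/2 + C

Let u = x², du = 2x dx; rewrite as (1/2)∫ u^2·exp(1u) du.
Now integrate by parts 2 times.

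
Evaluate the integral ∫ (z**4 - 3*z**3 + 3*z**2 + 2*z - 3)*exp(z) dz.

(z**4 - 7*z**3 + 24*z**2 - 46*z + 43)*exp(z) + C

Use integration by parts with u = z**4 - 3*z**3 + 3*z**2 + 2*z - 3, dv = exp(z) dz, so v = exp(z).
Apply parts 4 times (tabular method): alternate signs, differentiate u down to 0, integrate dv up.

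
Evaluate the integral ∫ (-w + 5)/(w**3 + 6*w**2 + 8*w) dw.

Factor the denominator: w*(w + 2)*(w + 4).
Partial-fraction decomposition: 9/(8*(w + 4)) - 7/(4*(w + 2)) + 5/(8*w).
Integrate each term: A/(w−a) contributes A·log|w−a|.

5*log(w)/8 - 7*log(w + 2)/4 + 9*log(w + 4)/8 + C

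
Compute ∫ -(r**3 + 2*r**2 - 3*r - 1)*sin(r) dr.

Use integration by parts with u = r**3 + 2*r**2 - 3*r - 1, dv = -sin(r) dr, so v = cos(r).
Apply parts 3 times (tabular method): alternate signs, differentiate u down to 0, integrate dv up.

r**3*cos(r) - 3*r**2*sin(r) + 2*r**2*cos(r) - 4*r*sin(r) - 9*r*cos(r) + 9*sin(r) - 5*cos(r) + C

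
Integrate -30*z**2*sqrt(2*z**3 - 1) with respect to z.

Let u = 2*z**3 - 1, so du = (6*z**2) dz.
Rewriting, the integral becomes -5·∫ √u du = -5·(2/3)u^(3/2).
Substituting back, u = 2*z**3 - 1.

-10*(2*z**3 - 1)**(3/2)/3 + C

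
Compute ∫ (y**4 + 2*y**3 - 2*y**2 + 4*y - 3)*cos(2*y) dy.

Use integration by parts with u = y**4 + 2*y**3 - 2*y**2 + 4*y - 3, dv = cos(2*y) dy, so v = sin(2*y)/2.
Apply parts 4 times (tabular method): alternate signs, differentiate u down to 0, integrate dv up.

y**4*sin(2*y)/2 + y**3*sin(2*y) + y**3*cos(2*y) - 5*y**2*sin(2*y)/2 + 3*y**2*cos(2*y)/2 + y*sin(2*y)/2 - 5*y*cos(2*y)/2 - sin(2*y)/4 + cos(2*y)/4 + C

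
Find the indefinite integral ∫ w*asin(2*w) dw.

Use integration by parts with u = arcsin(2*w), dv = w dw.
Then du = 2/sqrt(-4*w**2 + 1) dw.

w**2*asin(2*w)/2 + w*sqrt(-4*w**2 + 1)/8 - asin(2*w)/16 + C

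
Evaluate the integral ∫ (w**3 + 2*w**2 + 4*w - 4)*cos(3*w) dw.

w**3*sin(3*w)/3 + 2*w**2*sin(3*w)/3 + w**2*cos(3*w)/3 + 10*w*sin(3*w)/9 + 4*w*cos(3*w)/9 - 40*sin(3*w)/27 + 10*cos(3*w)/27 + C

Use integration by parts with u = w**3 + 2*w**2 + 4*w - 4, dv = cos(3*w) dw, so v = sin(3*w)/3.
Apply parts 3 times (tabular method): alternate signs, differentiate u down to 0, integrate dv up.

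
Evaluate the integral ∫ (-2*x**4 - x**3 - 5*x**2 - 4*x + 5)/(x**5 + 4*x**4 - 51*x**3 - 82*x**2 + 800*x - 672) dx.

-83929*log(x - 4)/108900 - log(x - 1)/72 + 361*log(x + 6)/100 - 4671*log(x + 7)/968 + 667/(330*x - 1320) + C

Factor the denominator: (x - 4)**2*(x - 1)*(x + 6)*(x + 7).
Partial-fraction decomposition: -4671/(968*(x + 7)) + 361/(100*(x + 6)) - 1/(72*(x - 1)) - 83929/(108900*(x - 4)) - 667/(330*(x - 4)**2).
Integrate each term; A/(x−a) gives A·log|x−a|; A/(x−a)² gives −A/(x−a).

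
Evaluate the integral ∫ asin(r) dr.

Use integration by parts with u = arcsin(r), dv = dr.
Then du = 1/sqrt(-r**2 + 1) dr.

r*asin(r) + sqrt(-r**2 + 1) + C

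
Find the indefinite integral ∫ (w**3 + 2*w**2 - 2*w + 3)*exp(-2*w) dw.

Use integration by parts with u = w**3 + 2*w**2 - 2*w + 3, dv = exp(-2*w) dw, so v = -exp(-2*w)/2.
Apply parts 3 times (tabular method): alternate signs, differentiate u down to 0, integrate dv up.

(-4*w**3 - 14*w**2 - 6*w - 15)*exp(-2*w)/8 + C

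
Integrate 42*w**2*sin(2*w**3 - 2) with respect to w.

Let u = 2*w**3 - 2, so du = (6*w**2) dw.
Rewriting, the integral becomes 7·∫ sin(u) du = 7·-cos(u).
Substituting back, u = 2*w**3 - 2.

-7*cos(2*w**3 - 2) + C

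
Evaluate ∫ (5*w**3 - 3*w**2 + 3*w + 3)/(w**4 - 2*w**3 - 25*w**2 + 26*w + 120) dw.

284*log(w - 5)/63 - 12*log(w - 3)/7 - 11*log(w + 2)/14 + 377*log(w + 4)/126 + C

Factor the denominator: (w - 5)*(w - 3)*(w + 2)*(w + 4).
Partial-fraction decomposition: 377/(126*(w + 4)) - 11/(14*(w + 2)) - 12/(7*(w - 3)) + 284/(63*(w - 5)).
Integrate each term: A/(w−a) contributes A·log|w−a|.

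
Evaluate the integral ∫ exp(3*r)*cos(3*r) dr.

Let I denote the integral. Integrate by parts with u = cos(3*r), dv = exp(3*r) dr, so v = exp(3*r)/3: I = exp(3*r)*cos(3*r)/3 + ∫ exp(3*r)*sin(3*r) dr.
Apply parts again with u = sin(3*r), dv = exp(3*r) dr: ∫ exp(3*r)*sin(3*r) dr = exp(3*r)*sin(3*r)/3 − I. Substituting back brings back I: I = exp(3*r)*sin(3*r)/3 + exp(3*r)*cos(3*r)/3 − I.
Solving for I: (1 + 1)·I equals the remaining terms, so I = (1/2)·(exp(3*r)*sin(3*r)/3 + exp(3*r)*cos(3*r)/3).

exp(3*r)*sin(3*r)/6 + exp(3*r)*cos(3*r)/6 + C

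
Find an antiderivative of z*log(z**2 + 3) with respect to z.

z**2*log(z**2 + 3)/2 - z**2/2 + 3*log(z**2 + 3)/2 + C

Let u = z**2 + 3, so du = (2*z) dz.
The integral becomes (1/2)·∫ log(u) du; integrate by parts with u′=log(u), dv′=du.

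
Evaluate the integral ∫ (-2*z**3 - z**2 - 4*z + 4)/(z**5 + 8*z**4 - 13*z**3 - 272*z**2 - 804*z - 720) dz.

Factor the denominator: (z - 6)*(z + 2)*(z + 3)*(z + 4)*(z + 5).
Partial-fraction decomposition: 83/(22*(z + 5)) - 33/(5*(z + 4)) + 61/(18*(z + 3)) - 1/(2*(z + 2)) - 61/(990*(z - 6)).
Integrate each term: A/(z−a) contributes A·log|z−a|.

-61*log(z - 6)/990 - log(z + 2)/2 + 61*log(z + 3)/18 - 33*log(z + 4)/5 + 83*log(z + 5)/22 + C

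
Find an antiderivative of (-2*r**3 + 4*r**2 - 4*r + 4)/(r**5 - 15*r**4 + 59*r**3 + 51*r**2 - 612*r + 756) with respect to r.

Factor the denominator: (r - 7)*(r - 6)*(r - 3)*(r - 2)*(r + 3).
Partial-fraction decomposition: 53/(1350*(r + 3)) + 1/(25*(r - 2)) - 13/(36*(r - 3)) + 77/(27*(r - 6)) - 257/(100*(r - 7)).
Integrate each term: A/(r−a) contributes A·log|r−a|.

-257*log(r - 7)/100 + 77*log(r - 6)/27 - 13*log(r - 3)/36 + log(r - 2)/25 + 53*log(r + 3)/1350 + C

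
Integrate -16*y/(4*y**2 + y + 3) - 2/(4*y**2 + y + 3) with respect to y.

Let u = 4*y**2 + y + 3, so du = (8*y + 1) dy.
Rewriting, the integral becomes -2·∫ 1/u du = -2·log(u).
Substituting back, u = 4*y**2 + y + 3.

-2*log(4*y**2 + y + 3) + C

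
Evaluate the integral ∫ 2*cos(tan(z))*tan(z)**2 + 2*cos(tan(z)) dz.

2*sin(tan(z)) + C

Let u = tan(z), so du = (tan(z)**2 + 1) dz.
Rewriting, the integral becomes 2·∫ cos(u) du = 2·sin(u).
Substituting back, u = tan(z).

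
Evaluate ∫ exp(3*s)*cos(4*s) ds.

4*exp(3*s)*sin(4*s)/25 + 3*exp(3*s)*cos(4*s)/25 + C

Let I denote the integral. Integrate by parts with u = cos(4*s), dv = exp(3*s) ds, so v = exp(3*s)/3: I = exp(3*s)*cos(4*s)/3 + (4/3)·∫ exp(3*s)*sin(4*s) ds.
Apply parts again with u = sin(4*s), dv = exp(3*s) ds: ∫ exp(3*s)*sin(4*s) ds = exp(3*s)*sin(4*s)/3 − (4/3)·I. Substituting back brings back I: I = 4*exp(3*s)*sin(4*s)/9 + exp(3*s)*cos(4*s)/3 − (16/9)·I.
Solving for I: (1 + 16/9)·I equals the remaining terms, so I = (9/25)·(4*exp(3*s)*sin(4*s)/9 + exp(3*s)*cos(4*s)/3).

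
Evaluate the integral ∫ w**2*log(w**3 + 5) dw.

Let u = w**3 + 5, so du = (3*w**2) dw.
The integral becomes (1/3)·∫ log(u) du; integrate by parts with u′=log(u), dv′=du.

w**3*log(w**3 + 5)/3 - w**3/3 + 5*log(w**3 + 5)/3 + C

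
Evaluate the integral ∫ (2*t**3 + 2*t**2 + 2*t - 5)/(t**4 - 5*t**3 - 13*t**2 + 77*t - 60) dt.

305*log(t - 5)/72 - 73*log(t - 3)/28 + log(t - 1)/40 + 109*log(t + 4)/315 + C

Factor the denominator: (t - 5)*(t - 3)*(t - 1)*(t + 4).
Partial-fraction decomposition: 109/(315*(t + 4)) + 1/(40*(t - 1)) - 73/(28*(t - 3)) + 305/(72*(t - 5)).
Integrate each term: A/(t−a) contributes A·log|t−a|.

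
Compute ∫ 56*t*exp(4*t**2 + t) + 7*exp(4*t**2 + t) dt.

7*exp(4*t**2 + t) + C

Let u = 4*t**2 + t, so du = (8*t + 1) dt.
Rewriting, the integral becomes 7·∫ e^u du = 7·e^u.
Substituting back, u = 4*t**2 + t.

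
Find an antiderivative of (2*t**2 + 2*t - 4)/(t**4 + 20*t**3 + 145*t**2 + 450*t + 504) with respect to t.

2*log(t + 3)/3 - 10*log(t + 4)/3 + 28*log(t + 6)/3 - 20*log(t + 7)/3 + C

Factor the denominator: (t + 3)*(t + 4)*(t + 6)*(t + 7).
Partial-fraction decomposition: -20/(3*(t + 7)) + 28/(3*(t + 6)) - 10/(3*(t + 4)) + 2/(3*(t + 3)).
Integrate each term: A/(t−a) contributes A·log|t−a|.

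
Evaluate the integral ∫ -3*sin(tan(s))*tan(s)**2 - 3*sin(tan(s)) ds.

Let u = tan(s), so du = (tan(s)**2 + 1) ds.
Rewriting, the integral becomes -3·∫ sin(u) du = -3·-cos(u).
Substituting back, u = tan(s).

3*cos(tan(s)) + C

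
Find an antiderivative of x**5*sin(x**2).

-x**4*cos(x**2)/2 + x**2*sin(x**2) + cos(x**2) + C

Let u = x², du = 2x dx; rewrite as (1/2)∫ u^2·sin(1u) du.
Now integrate by parts 2 times.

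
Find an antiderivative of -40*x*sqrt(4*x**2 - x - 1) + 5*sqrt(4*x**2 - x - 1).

Let u = 4*x**2 - x - 1, so du = (8*x - 1) dx.
Rewriting, the integral becomes -5·∫ √u du = -5·(2/3)u^(3/2).
Substituting back, u = 4*x**2 - x - 1.

-10*(4*x**2 - x - 1)**(3/2)/3 + C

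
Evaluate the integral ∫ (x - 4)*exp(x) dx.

(x - 5)*exp(x) + C

Use integration by parts with u = x - 4, dv = exp(x) dx, so v = exp(x).
Apply parts 1 times (tabular method): alternate signs, differentiate u down to 0, integrate dv up.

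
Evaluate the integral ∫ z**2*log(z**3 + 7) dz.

Let u = z**3 + 7, so du = (3*z**2) dz.
The integral becomes (1/3)·∫ log(u) du; integrate by parts with u′=log(u), dv′=du.

z**3*log(z**3 + 7)/3 - z**3/3 + 7*log(z**3 + 7)/3 + C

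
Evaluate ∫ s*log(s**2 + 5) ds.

Let u = s**2 + 5, so du = (2*s) ds.
The integral becomes (1/2)·∫ log(u) du; integrate by parts with u′=log(u), dv′=du.

s**2*log(s**2 + 5)/2 - s**2/2 + 5*log(s**2 + 5)/2 + C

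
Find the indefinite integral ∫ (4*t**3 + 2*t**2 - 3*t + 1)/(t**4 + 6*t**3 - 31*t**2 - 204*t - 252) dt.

919*log(t - 6)/936 + 17*log(t + 2)/40 - 20*log(t + 3)/9 + 313*log(t + 7)/65 + C

Factor the denominator: (t - 6)*(t + 2)*(t + 3)*(t + 7).
Partial-fraction decomposition: 313/(65*(t + 7)) - 20/(9*(t + 3)) + 17/(40*(t + 2)) + 919/(936*(t - 6)).
Integrate each term: A/(t−a) contributes A·log|t−a|.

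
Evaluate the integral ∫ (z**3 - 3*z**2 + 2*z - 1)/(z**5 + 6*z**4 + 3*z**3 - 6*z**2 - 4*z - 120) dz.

Factor the denominator: (z - 2)*(z + 3)*(z + 5)*(z**2 + 4).
Partial-fraction decomposition: (163*z - 554)/(3016*(z**2 + 4)) - 211/(406*(z + 5)) + 61/(130*(z + 3)) - 1/(280*(z - 2)).
Integrate each term; A/(z−a) gives A·log|z−a|; the (Bz+D)/(z²+p²) term gives a log and an atan.

-log(z - 2)/280 + 61*log(z + 3)/130 - 211*log(z + 5)/406 + 163*log(z**2 + 4)/6032 - 277*atan(z/2)/3016 + C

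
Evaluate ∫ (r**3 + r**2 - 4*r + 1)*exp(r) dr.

Use integration by parts with u = r**3 + r**2 - 4*r + 1, dv = exp(r) dr, so v = exp(r).
Apply parts 3 times (tabular method): alternate signs, differentiate u down to 0, integrate dv up.

(r**3 - 2*r**2 + 1)*exp(r) + C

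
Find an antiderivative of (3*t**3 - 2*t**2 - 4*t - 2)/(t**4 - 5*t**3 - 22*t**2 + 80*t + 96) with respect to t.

55*log(t - 6)/14 - 71*log(t - 4)/40 - log(t + 1)/35 + 7*log(t + 4)/8 + C

Factor the denominator: (t - 6)*(t - 4)*(t + 1)*(t + 4).
Partial-fraction decomposition: 7/(8*(t + 4)) - 1/(35*(t + 1)) - 71/(40*(t - 4)) + 55/(14*(t - 6)).
Integrate each term: A/(t−a) contributes A·log|t−a|.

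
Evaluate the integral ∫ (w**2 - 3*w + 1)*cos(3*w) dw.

Use integration by parts with u = w**2 - 3*w + 1, dv = cos(3*w) dw, so v = sin(3*w)/3.
Apply parts 2 times (tabular method): alternate signs, differentiate u down to 0, integrate dv up.

w**2*sin(3*w)/3 - w*sin(3*w) + 2*w*cos(3*w)/9 + 7*sin(3*w)/27 - cos(3*w)/3 + C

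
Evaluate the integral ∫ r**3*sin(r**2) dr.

Let u = r², du = 2r dr; rewrite as (1/2)∫ u^1·sin(1u) du.
Now integrate by parts 1 time.

-r**2*cos(r**2)/2 + sin(r**2)/2 + C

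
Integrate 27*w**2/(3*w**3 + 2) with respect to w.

3*log(3*w**3 + 2) + C

Let u = 3*w**3 + 2, so du = (9*w**2) dw.
Rewriting, the integral becomes 3·∫ 1/u du = 3·log(u).
Substituting back, u = 3*w**3 + 2.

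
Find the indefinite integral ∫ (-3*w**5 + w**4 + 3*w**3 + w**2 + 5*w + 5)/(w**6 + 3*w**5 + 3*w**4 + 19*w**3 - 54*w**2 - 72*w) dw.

-5*log(w)/72 - 37*log(w - 2)/468 + log(w + 1)/45 - 3137*log(w + 4)/1800 - 1654*log(w**2 + 9)/2925 + 1043*atan(w/3)/975 + C

Factor the denominator: w*(w - 2)*(w + 1)*(w + 4)*(w**2 + 9).
Partial-fraction decomposition: -(3308*w - 9387)/(2925*(w**2 + 9)) - 3137/(1800*(w + 4)) + 1/(45*(w + 1)) - 37/(468*(w - 2)) - 5/(72*w).
Integrate each term; A/(w−a) gives A·log|w−a|; the (Bw+D)/(w²+p²) term gives a log and an atan.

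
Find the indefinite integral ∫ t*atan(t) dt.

t**2*atan(t)/2 - t/2 + atan(t)/2 + C

Use integration by parts with u = arctan(t), dv = t dt.
Then du = 1/(t**2 + 1) dt.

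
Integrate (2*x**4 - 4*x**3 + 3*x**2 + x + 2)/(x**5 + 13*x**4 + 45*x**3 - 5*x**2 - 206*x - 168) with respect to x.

Factor the denominator: (x - 2)*(x + 1)*(x + 3)*(x + 4)*(x + 7).
Partial-fraction decomposition: 1579/(162*(x + 7)) - 407/(27*(x + 4)) + 37/(5*(x + 3)) - 5/(54*(x + 1)) + 8/(405*(x - 2)).
Integrate each term: A/(x−a) contributes A·log|x−a|.

8*log(x - 2)/405 - 5*log(x + 1)/54 + 37*log(x + 3)/5 - 407*log(x + 4)/27 + 1579*log(x + 7)/162 + C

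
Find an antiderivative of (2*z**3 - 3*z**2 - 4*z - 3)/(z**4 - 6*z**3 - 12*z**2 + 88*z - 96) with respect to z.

Factor the denominator: (z - 6)*(z - 2)**2*(z + 4).
Partial-fraction decomposition: 163/(360*(z + 4)) - 89/(288*(z - 2)) + 7/(24*(z - 2)**2) + 297/(160*(z - 6)).
Integrate each term; A/(z−a) gives A·log|z−a|; A/(z−a)² gives −A/(z−a).

297*log(z - 6)/160 - 89*log(z - 2)/288 + 163*log(z + 4)/360 - 7/(24*z - 48) + C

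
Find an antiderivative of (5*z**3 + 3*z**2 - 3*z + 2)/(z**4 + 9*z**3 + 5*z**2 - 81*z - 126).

31*log(z - 3)/60 + 4*log(z + 2)/5 - 97*log(z + 3)/24 + 309*log(z + 7)/40 + C

Factor the denominator: (z - 3)*(z + 2)*(z + 3)*(z + 7).
Partial-fraction decomposition: 309/(40*(z + 7)) - 97/(24*(z + 3)) + 4/(5*(z + 2)) + 31/(60*(z - 3)).
Integrate each term: A/(z−a) contributes A·log|z−a|.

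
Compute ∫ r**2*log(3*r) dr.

Use integration by parts with u = log(3*r), dv = r**2 dr.
Then du = 1/r dr and v = r**3/3.

r**3*(log(r) + log(3))/3 - r**3/9 + C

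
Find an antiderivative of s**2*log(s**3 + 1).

Let u = s**3 + 1, so du = (3*s**2) ds.
The integral becomes (1/3)·∫ log(u) du; integrate by parts with u′=log(u), dv′=du.

s**3*log(s**3 + 1)/3 - s**3/3 + log(s**3 + 1)/3 + C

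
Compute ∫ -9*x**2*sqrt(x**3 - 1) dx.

Let u = x**3 - 1, so du = (3*x**2) dx.
Rewriting, the integral becomes -3·∫ √u du = -3·(2/3)u^(3/2).
Substituting back, u = x**3 - 1.

-2*(x**3 - 1)**(3/2) + C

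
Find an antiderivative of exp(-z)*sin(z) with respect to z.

Let I denote the integral. Integrate by parts with u = sin(z), dv = exp(-z) dz, so v = -exp(-z): I = -exp(-z)*sin(z) + ∫ exp(-z)*cos(z) dz.
Apply parts again with u = cos(z), dv = exp(-z) dz: ∫ exp(-z)*cos(z) dz = -exp(-z)*cos(z) − I. Substituting back brings back I: I = -exp(-z)*sin(z) - exp(-z)*cos(z) − I.
Solving for I: (1 + 1)·I equals the remaining terms, so I = (1/2)·(-exp(-z)*sin(z) - exp(-z)*cos(z)).

-exp(-z)*sin(z)/2 - exp(-z)*cos(z)/2 + C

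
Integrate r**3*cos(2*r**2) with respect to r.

Let u = r², du = 2r dr; rewrite as (1/2)∫ u^1·cos(2u) du.
Now integrate by parts 1 time.

r**2*sin(2*r**2)/4 + cos(2*r**2)/8 + C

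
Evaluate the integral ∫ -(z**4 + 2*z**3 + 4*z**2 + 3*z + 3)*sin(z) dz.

z**4*cos(z) - 4*z**3*sin(z) + 2*z**3*cos(z) - 6*z**2*sin(z) - 8*z**2*cos(z) + 16*z*sin(z) - 9*z*cos(z) + 9*sin(z) + 19*cos(z) + C

Use integration by parts with u = z**4 + 2*z**3 + 4*z**2 + 3*z + 3, dv = -sin(z) dz, so v = cos(z).
Apply parts 4 times (tabular method): alternate signs, differentiate u down to 0, integrate dv up.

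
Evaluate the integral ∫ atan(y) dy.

y*atan(y) - log(y**2 + 1)/2 + C

Use integration by parts with u = arctan(y), dv = dy.
Then du = 1/(y**2 + 1) dy.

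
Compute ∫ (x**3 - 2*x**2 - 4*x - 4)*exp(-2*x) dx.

(-4*x**3 + 2*x**2 + 18*x + 25)*exp(-2*x)/8 + C

Use integration by parts with u = x**3 - 2*x**2 - 4*x - 4, dv = exp(-2*x) dx, so v = -exp(-2*x)/2.
Apply parts 3 times (tabular method): alternate signs, differentiate u down to 0, integrate dv up.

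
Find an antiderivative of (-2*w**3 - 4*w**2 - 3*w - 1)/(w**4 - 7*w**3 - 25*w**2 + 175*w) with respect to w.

Factor the denominator: w*(w - 7)*(w - 5)*(w + 5).
Partial-fraction decomposition: -41/(150*(w + 5)) + 183/(50*(w - 5)) - 113/(21*(w - 7)) - 1/(175*w).
Integrate each term: A/(w−a) contributes A·log|w−a|.

-log(w)/175 - 113*log(w - 7)/21 + 183*log(w - 5)/50 - 41*log(w + 5)/150 + C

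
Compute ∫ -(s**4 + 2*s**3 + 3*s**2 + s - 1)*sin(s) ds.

Use integration by parts with u = s**4 + 2*s**3 + 3*s**2 + s - 1, dv = -sin(s) ds, so v = cos(s).
Apply parts 4 times (tabular method): alternate signs, differentiate u down to 0, integrate dv up.

s**4*cos(s) - 4*s**3*sin(s) + 2*s**3*cos(s) - 6*s**2*sin(s) - 9*s**2*cos(s) + 18*s*sin(s) - 11*s*cos(s) + 11*sin(s) + 17*cos(s) + C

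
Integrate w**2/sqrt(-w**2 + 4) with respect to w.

-w*sqrt(-w**2 + 4)/2 + 2*asin(w/2) + C

Substitute w = 2·sin(θ), so dw = 2·cos(θ) dθ and the radical becomes sqrt(-w**2 + 4) = 2·cos(θ) by the Pythagorean identity.
Integrate the resulting trig expression in θ, then back-substitute θ = asin(w/2), sin(θ) = w/2, cos(θ) = sqrt(-w**2 + 4)/2 (absorbing any constant into C).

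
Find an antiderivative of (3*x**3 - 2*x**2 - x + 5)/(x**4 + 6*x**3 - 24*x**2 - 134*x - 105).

Factor the denominator: (x - 5)*(x + 1)*(x + 3)*(x + 7).
Partial-fraction decomposition: 1115/(288*(x + 7)) - 91/(64*(x + 3)) - 1/(72*(x + 1)) + 325/(576*(x - 5)).
Integrate each term: A/(x−a) contributes A·log|x−a|.

325*log(x - 5)/576 - log(x + 1)/72 - 91*log(x + 3)/64 + 1115*log(x + 7)/288 + C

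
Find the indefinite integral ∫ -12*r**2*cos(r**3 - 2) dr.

Let u = r**3 - 2, so du = (3*r**2) dr.
Rewriting, the integral becomes -4·∫ cos(u) du = -4·sin(u).
Substituting back, u = r**3 - 2.

-4*sin(r**3 - 2) + C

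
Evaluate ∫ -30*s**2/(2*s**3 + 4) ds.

Let u = 2*s**3 + 4, so du = (6*s**2) ds.
Rewriting, the integral becomes -5·∫ 1/u du = -5·log(u).
Substituting back, u = 2*s**3 + 4.

-5*log(2*s**3 + 4) + C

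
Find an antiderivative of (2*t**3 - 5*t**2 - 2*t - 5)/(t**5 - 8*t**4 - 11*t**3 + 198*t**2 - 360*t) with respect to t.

Factor the denominator: t*(t - 6)*(t - 4)*(t - 3)*(t + 5).
Partial-fraction decomposition: -37/(396*(t + 5)) - 1/(36*(t - 3)) - 35/(72*(t - 4)) + 235/(396*(t - 6)) + 1/(72*t).
Integrate each term: A/(t−a) contributes A·log|t−a|.

log(t)/72 + 235*log(t - 6)/396 - 35*log(t - 4)/72 - log(t - 3)/36 - 37*log(t + 5)/396 + C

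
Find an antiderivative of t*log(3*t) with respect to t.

t**2*(log(t) + log(3))/2 - t**2/4 + C

Use integration by parts with u = log(3*t), dv = t dt.
Then du = 1/t dt and v = t**2/2.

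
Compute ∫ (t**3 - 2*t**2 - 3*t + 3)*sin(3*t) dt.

Use integration by parts with u = t**3 - 2*t**2 - 3*t + 3, dv = sin(3*t) dt, so v = -cos(3*t)/3.
Apply parts 3 times (tabular method): alternate signs, differentiate u down to 0, integrate dv up.

-t**3*cos(3*t)/3 + t**2*sin(3*t)/3 + 2*t**2*cos(3*t)/3 - 4*t*sin(3*t)/9 + 11*t*cos(3*t)/9 - 11*sin(3*t)/27 - 31*cos(3*t)/27 + C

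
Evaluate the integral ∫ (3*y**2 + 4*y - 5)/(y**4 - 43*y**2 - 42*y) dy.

Factor the denominator: y*(y - 7)*(y + 1)*(y + 6).
Partial-fraction decomposition: -79/(390*(y + 6)) - 3/(20*(y + 1)) + 85/(364*(y - 7)) + 5/(42*y).
Integrate each term: A/(y−a) contributes A·log|y−a|.

5*log(y)/42 + 85*log(y - 7)/364 - 3*log(y + 1)/20 - 79*log(y + 6)/390 + C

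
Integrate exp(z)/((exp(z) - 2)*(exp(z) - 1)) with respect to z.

Let u = e^z, du = e^z dz.
The integral becomes ∫ du/((u-1)(u-2)); decompose into partial fractions.

log(exp(z) - 2) - log(exp(z) - 1) + C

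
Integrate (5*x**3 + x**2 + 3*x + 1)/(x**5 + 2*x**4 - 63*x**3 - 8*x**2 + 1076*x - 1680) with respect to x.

Factor the denominator: (x - 5)*(x - 4)*(x - 2)*(x + 6)*(x + 7).
Partial-fraction decomposition: -281/(198*(x + 7)) + 1061/(880*(x + 6)) + 17/(144*(x - 2)) - 349/(220*(x - 4)) + 37/(22*(x - 5)).
Integrate each term: A/(x−a) contributes A·log|x−a|.

37*log(x - 5)/22 - 349*log(x - 4)/220 + 17*log(x - 2)/144 + 1061*log(x + 6)/880 - 281*log(x + 7)/198 + C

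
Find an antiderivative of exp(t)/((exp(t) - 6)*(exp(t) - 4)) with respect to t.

Let u = e^t, du = e^t dt.
The integral becomes ∫ du/((u-6)(u-4)); decompose into partial fractions.

log(exp(t) - 6)/2 - log(exp(t) - 4)/2 + C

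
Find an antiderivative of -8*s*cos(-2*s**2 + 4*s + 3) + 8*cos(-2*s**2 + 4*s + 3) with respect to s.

2*sin(-2*s**2 + 4*s + 3) + C

Let u = 2*s**2 - 4*s - 3, so du = (4*s - 4) ds.
Rewriting, the integral becomes -2·∫ cos(u) du = -2·sin(u).
Substituting back, u = 2*s**2 - 4*s - 3.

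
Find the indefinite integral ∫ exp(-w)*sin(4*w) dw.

-exp(-w)*sin(4*w)/17 - 4*exp(-w)*cos(4*w)/17 + C

Let I denote the integral. Integrate by parts with u = sin(4*w), dv = exp(-w) dw, so v = -exp(-w): I = -exp(-w)*sin(4*w) + 4·∫ exp(-w)*cos(4*w) dw.
Apply parts again with u = cos(4*w), dv = exp(-w) dw: ∫ exp(-w)*cos(4*w) dw = -exp(-w)*cos(4*w) − 4·I. Substituting back brings back I: I = -exp(-w)*sin(4*w) - 4*exp(-w)*cos(4*w) − 16·I.
Solving for I: (1 + 16)·I equals the remaining terms, so I = (1/17)·(-exp(-w)*sin(4*w) - 4*exp(-w)*cos(4*w)).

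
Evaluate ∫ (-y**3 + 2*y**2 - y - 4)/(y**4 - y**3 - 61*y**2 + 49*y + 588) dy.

-64*log(y - 7)/105 + 40*log(y - 4)/231 + 11*log(y + 3)/70 - 111*log(y + 7)/154 + C

Factor the denominator: (y - 7)*(y - 4)*(y + 3)*(y + 7).
Partial-fraction decomposition: -111/(154*(y + 7)) + 11/(70*(y + 3)) + 40/(231*(y - 4)) - 64/(105*(y - 7)).
Integrate each term: A/(y−a) contributes A·log|y−a|.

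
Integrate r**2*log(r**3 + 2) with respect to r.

r**3*log(r**3 + 2)/3 - r**3/3 + 2*log(r**3 + 2)/3 + C

Let u = r**3 + 2, so du = (3*r**2) dr.
The integral becomes (1/3)·∫ log(u) du; integrate by parts with u′=log(u), dv′=du.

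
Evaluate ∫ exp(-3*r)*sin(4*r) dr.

Let I denote the integral. Integrate by parts with u = sin(4*r), dv = exp(-3*r) dr, so v = -exp(-3*r)/3: I = -exp(-3*r)*sin(4*r)/3 + (4/3)·∫ exp(-3*r)*cos(4*r) dr.
Apply parts again with u = cos(4*r), dv = exp(-3*r) dr: ∫ exp(-3*r)*cos(4*r) dr = -exp(-3*r)*cos(4*r)/3 − (4/3)·I. Substituting back brings back I: I = -exp(-3*r)*sin(4*r)/3 - 4*exp(-3*r)*cos(4*r)/9 − (16/9)·I.
Solving for I: (1 + 16/9)·I equals the remaining terms, so I = (9/25)·(-exp(-3*r)*sin(4*r)/3 - 4*exp(-3*r)*cos(4*r)/9).

-3*exp(-3*r)*sin(4*r)/25 - 4*exp(-3*r)*cos(4*r)/25 + C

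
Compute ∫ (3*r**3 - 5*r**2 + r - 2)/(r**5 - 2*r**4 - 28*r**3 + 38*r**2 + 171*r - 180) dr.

Factor the denominator: (r - 5)*(r - 3)*(r - 1)*(r + 3)*(r + 4).
Partial-fraction decomposition: -278/(315*(r + 4)) + 131/(192*(r + 3)) - 3/(160*(r - 1)) - 37/(168*(r - 3)) + 253/(576*(r - 5)).
Integrate each term: A/(r−a) contributes A·log|r−a|.

253*log(r - 5)/576 - 37*log(r - 3)/168 - 3*log(r - 1)/160 + 131*log(r + 3)/192 - 278*log(r + 4)/315 + C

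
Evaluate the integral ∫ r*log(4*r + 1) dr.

Use integration by parts with u = log(4*r + 1), dv = r dr.
Then du = 4/(4*r + 1) dr and v = r**2/2.

r**2*log(4*r + 1)/2 - r**2/4 + r/8 - log(4*r + 1)/32 + C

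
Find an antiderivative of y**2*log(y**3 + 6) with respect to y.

y**3*log(y**3 + 6)/3 - y**3/3 + 2*log(y**3 + 6) + C

Let u = y**3 + 6, so du = (3*y**2) dy.
The integral becomes (1/3)·∫ log(u) du; integrate by parts with u′=log(u), dv′=du.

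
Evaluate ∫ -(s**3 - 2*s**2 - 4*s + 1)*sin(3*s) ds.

Use integration by parts with u = s**3 - 2*s**2 - 4*s + 1, dv = -sin(3*s) ds, so v = cos(3*s)/3.
Apply parts 3 times (tabular method): alternate signs, differentiate u down to 0, integrate dv up.

s**3*cos(3*s)/3 - s**2*sin(3*s)/3 - 2*s**2*cos(3*s)/3 + 4*s*sin(3*s)/9 - 14*s*cos(3*s)/9 + 14*sin(3*s)/27 + 13*cos(3*s)/27 + C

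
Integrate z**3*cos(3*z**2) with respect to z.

Let u = z², du = 2z dz; rewrite as (1/2)∫ u^1·cos(3u) du.
Now integrate by parts 1 time.

z**2*sin(3*z**2)/6 + cos(3*z**2)/18 + C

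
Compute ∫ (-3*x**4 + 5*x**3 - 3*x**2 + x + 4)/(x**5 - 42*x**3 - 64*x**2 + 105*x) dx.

Factor the denominator: x*(x - 7)*(x - 1)*(x + 3)*(x + 5).
Partial-fraction decomposition: -161/(45*(x + 5)) + 101/(60*(x + 3)) - 1/(36*(x - 1)) - 703/(630*(x - 7)) + 4/(105*x).
Integrate each term: A/(x−a) contributes A·log|x−a|.

4*log(x)/105 - 703*log(x - 7)/630 - log(x - 1)/36 + 101*log(x + 3)/60 - 161*log(x + 5)/45 + C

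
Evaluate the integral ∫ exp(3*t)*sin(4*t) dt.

3*exp(3*t)*sin(4*t)/25 - 4*exp(3*t)*cos(4*t)/25 + C

Let I denote the integral. Integrate by parts with u = sin(4*t), dv = exp(3*t) dt, so v = exp(3*t)/3: I = exp(3*t)*sin(4*t)/3 − (4/3)·∫ exp(3*t)*cos(4*t) dt.
Apply parts again with u = cos(4*t), dv = exp(3*t) dt: ∫ exp(3*t)*cos(4*t) dt = exp(3*t)*cos(4*t)/3 + (4/3)·I. Substituting back brings back I: I = exp(3*t)*sin(4*t)/3 - 4*exp(3*t)*cos(4*t)/9 − (16/9)·I.
Solving for I: (1 + 16/9)·I equals the remaining terms, so I = (9/25)·(exp(3*t)*sin(4*t)/3 - 4*exp(3*t)*cos(4*t)/9).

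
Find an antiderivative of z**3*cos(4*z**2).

Let u = z², du = 2z dz; rewrite as (1/2)∫ u^1·cos(4u) du.
Now integrate by parts 1 time.

z**2*sin(4*z**2)/8 + cos(4*z**2)/32 + C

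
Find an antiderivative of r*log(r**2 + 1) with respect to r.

Let u = r**2 + 1, so du = (2*r) dr.
The integral becomes (1/2)·∫ log(u) du; integrate by parts with u′=log(u), dv′=du.

r**2*log(r**2 + 1)/2 - r**2/2 + log(r**2 + 1)/2 + C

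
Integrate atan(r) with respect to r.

Use integration by parts with u = arctan(r), dv = dr.
Then du = 1/(r**2 + 1) dr.

r*atan(r) - log(r**2 + 1)/2 + C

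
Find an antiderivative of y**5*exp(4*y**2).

Let u = y², du = 2y dy; rewrite as (1/2)∫ u^2·exp(4u) du.
Now integrate by parts 2 times.

(8*y**4 - 4*y**2 + 1)*exp(4*y**2)/64 + C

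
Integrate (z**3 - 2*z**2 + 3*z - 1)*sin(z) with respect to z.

Use integration by parts with u = z**3 - 2*z**2 + 3*z - 1, dv = sin(z) dz, so v = -cos(z).
Apply parts 3 times (tabular method): alternate signs, differentiate u down to 0, integrate dv up.

-z**3*cos(z) + 3*z**2*sin(z) + 2*z**2*cos(z) - 4*z*sin(z) + 3*z*cos(z) - 3*sin(z) - 3*cos(z) + C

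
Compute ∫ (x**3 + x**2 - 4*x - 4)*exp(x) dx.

Use integration by parts with u = x**3 + x**2 - 4*x - 4, dv = exp(x) dx, so v = exp(x).
Apply parts 3 times (tabular method): alternate signs, differentiate u down to 0, integrate dv up.

(x**3 - 2*x**2 - 4)*exp(x) + C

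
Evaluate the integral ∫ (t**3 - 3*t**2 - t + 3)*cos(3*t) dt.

Use integration by parts with u = t**3 - 3*t**2 - t + 3, dv = cos(3*t) dt, so v = sin(3*t)/3.
Apply parts 3 times (tabular method): alternate signs, differentiate u down to 0, integrate dv up.

t**3*sin(3*t)/3 - t**2*sin(3*t) + t**2*cos(3*t)/3 - 5*t*sin(3*t)/9 - 2*t*cos(3*t)/3 + 11*sin(3*t)/9 - 5*cos(3*t)/27 + C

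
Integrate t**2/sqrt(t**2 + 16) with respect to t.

Substitute t = 4·tan(θ), so dt = 4·sec(θ)^2 dθ and the radical becomes sqrt(t**2 + 16) = 4·sec(θ) by the Pythagorean identity.
Integrate the resulting trig expression in θ, then back-substitute tan(θ) = t/4, sec(θ) = sqrt(t**2 + 16)/4 (absorbing any constant into C).

t*sqrt(t**2 + 16)/2 - 8*log(t + sqrt(t**2 + 16)) + C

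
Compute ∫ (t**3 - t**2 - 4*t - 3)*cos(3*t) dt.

Use integration by parts with u = t**3 - t**2 - 4*t - 3, dv = cos(3*t) dt, so v = sin(3*t)/3.
Apply parts 3 times (tabular method): alternate signs, differentiate u down to 0, integrate dv up.

t**3*sin(3*t)/3 - t**2*sin(3*t)/3 + t**2*cos(3*t)/3 - 14*t*sin(3*t)/9 - 2*t*cos(3*t)/9 - 25*sin(3*t)/27 - 14*cos(3*t)/27 + C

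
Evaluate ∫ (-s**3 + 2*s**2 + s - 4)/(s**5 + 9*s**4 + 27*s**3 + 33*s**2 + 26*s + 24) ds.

Factor the denominator: (s + 2)*(s + 3)*(s + 4)*(s**2 + 1).
Partial-fraction decomposition: 2*(9*s - 2)/(85*(s**2 + 1)) + 44/(17*(s + 4)) - 19/(5*(s + 3)) + 1/(s + 2).
Integrate each term; A/(s−a) gives A·log|s−a|; the (Bs+D)/(s²+p²) term gives a log and an atan.

log(s + 2) - 19*log(s + 3)/5 + 44*log(s + 4)/17 + 9*log(s**2 + 1)/85 - 4*atan(s)/85 + C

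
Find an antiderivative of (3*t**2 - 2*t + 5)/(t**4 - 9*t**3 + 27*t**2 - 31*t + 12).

5*log(t - 4) - 13*log(t - 3)/2 + 3*log(t - 1)/2 - 1/(t - 1) + C

Factor the denominator: (t - 4)*(t - 3)*(t - 1)**2.
Partial-fraction decomposition: 3/(2*(t - 1)) + (t - 1)**(-2) - 13/(2*(t - 3)) + 5/(t - 4).
Integrate each term; A/(t−a) gives A·log|t−a|; A/(t−a)² gives −A/(t−a).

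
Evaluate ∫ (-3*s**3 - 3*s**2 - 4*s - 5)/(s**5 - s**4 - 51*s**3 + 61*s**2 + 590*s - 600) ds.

Factor the denominator: (s - 5)**2*(s - 1)*(s + 4)*(s + 6).
Partial-fraction decomposition: 559/(1694*(s + 6)) - 31/(162*(s + 4)) - 3/(112*(s - 1)) - 17539/(156816*(s - 5)) - 475/(396*(s - 5)**2).
Integrate each term; A/(s−a) gives A·log|s−a|; A/(s−a)² gives −A/(s−a).

-17539*log(s - 5)/156816 - 3*log(s - 1)/112 - 31*log(s + 4)/162 + 559*log(s + 6)/1694 + 475/(396*s - 1980) + C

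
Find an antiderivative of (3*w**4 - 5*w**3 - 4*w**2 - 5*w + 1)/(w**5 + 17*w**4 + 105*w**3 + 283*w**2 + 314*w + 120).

Factor the denominator: (w + 1)**2*(w + 4)*(w + 5)*(w + 6).
Partial-fraction decomposition: 971/(10*(w + 6)) - 1213/(8*(w + 5)) + 1045/(18*(w + 4)) - 191/(360*(w + 1)) + 1/(6*(w + 1)**2).
Integrate each term; A/(w−a) gives A·log|w−a|; A/(w−a)² gives −A/(w−a).

-191*log(w + 1)/360 + 1045*log(w + 4)/18 - 1213*log(w + 5)/8 + 971*log(w + 6)/10 - 1/(6*w + 6) + C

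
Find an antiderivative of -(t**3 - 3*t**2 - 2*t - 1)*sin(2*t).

Use integration by parts with u = t**3 - 3*t**2 - 2*t - 1, dv = -sin(2*t) dt, so v = cos(2*t)/2.
Apply parts 3 times (tabular method): alternate signs, differentiate u down to 0, integrate dv up.

t**3*cos(2*t)/2 - 3*t**2*sin(2*t)/4 - 3*t**2*cos(2*t)/2 + 3*t*sin(2*t)/2 - 7*t*cos(2*t)/4 + 7*sin(2*t)/8 + cos(2*t)/4 + C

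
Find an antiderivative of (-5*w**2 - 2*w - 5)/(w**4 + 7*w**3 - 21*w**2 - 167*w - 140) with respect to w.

Factor the denominator: (w - 5)*(w + 1)*(w + 4)*(w + 7).
Partial-fraction decomposition: 59/(54*(w + 7)) - 77/(81*(w + 4)) + 2/(27*(w + 1)) - 35/(162*(w - 5)).
Integrate each term: A/(w−a) contributes A·log|w−a|.

-35*log(w - 5)/162 + 2*log(w + 1)/27 - 77*log(w + 4)/81 + 59*log(w + 7)/54 + C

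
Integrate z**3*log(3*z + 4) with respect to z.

z**4*log(3*z + 4)/4 - z**4/16 + z**3/9 - 2*z**2/9 + 16*z/27 - 64*log(3*z + 4)/81 + C

Use integration by parts with u = log(3*z + 4), dv = z**3 dz.
Then du = 3/(3*z + 4) dz and v = z**4/4.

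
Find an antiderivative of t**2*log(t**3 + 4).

t**3*log(t**3 + 4)/3 - t**3/3 + 4*log(t**3 + 4)/3 + C

Let u = t**3 + 4, so du = (3*t**2) dt.
The integral becomes (1/3)·∫ log(u) du; integrate by parts with u′=log(u), dv′=du.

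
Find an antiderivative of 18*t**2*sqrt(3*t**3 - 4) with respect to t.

4*(3*t**3 - 4)**(3/2)/3 + C

Let u = 3*t**3 - 4, so du = (9*t**2) dt.
Rewriting, the integral becomes 2·∫ √u du = 2·(2/3)u^(3/2).
Substituting back, u = 3*t**3 - 4.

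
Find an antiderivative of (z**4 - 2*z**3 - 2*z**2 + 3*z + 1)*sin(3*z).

-z**4*cos(3*z)/3 + 4*z**3*sin(3*z)/9 + 2*z**3*cos(3*z)/3 - 2*z**2*sin(3*z)/3 + 10*z**2*cos(3*z)/9 - 20*z*sin(3*z)/27 - 13*z*cos(3*z)/9 + 13*sin(3*z)/27 - 47*cos(3*z)/81 + C

Use integration by parts with u = z**4 - 2*z**3 - 2*z**2 + 3*z + 1, dv = sin(3*z) dz, so v = -cos(3*z)/3.
Apply parts 4 times (tabular method): alternate signs, differentiate u down to 0, integrate dv up.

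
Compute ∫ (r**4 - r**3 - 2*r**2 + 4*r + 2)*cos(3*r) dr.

Use integration by parts with u = r**4 - r**3 - 2*r**2 + 4*r + 2, dv = cos(3*r) dr, so v = sin(3*r)/3.
Apply parts 4 times (tabular method): alternate signs, differentiate u down to 0, integrate dv up.

r**4*sin(3*r)/3 - r**3*sin(3*r)/3 + 4*r**3*cos(3*r)/9 - 10*r**2*sin(3*r)/9 - r**2*cos(3*r)/3 + 14*r*sin(3*r)/9 - 20*r*cos(3*r)/27 + 74*sin(3*r)/81 + 14*cos(3*r)/27 + C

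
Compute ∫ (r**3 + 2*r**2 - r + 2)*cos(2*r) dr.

Use integration by parts with u = r**3 + 2*r**2 - r + 2, dv = cos(2*r) dr, so v = sin(2*r)/2.
Apply parts 3 times (tabular method): alternate signs, differentiate u down to 0, integrate dv up.

r**3*sin(2*r)/2 + r**2*sin(2*r) + 3*r**2*cos(2*r)/4 - 5*r*sin(2*r)/4 + r*cos(2*r) + sin(2*r)/2 - 5*cos(2*r)/8 + C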